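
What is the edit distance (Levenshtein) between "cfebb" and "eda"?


Computing edit distance: "cfebb" -> "eda"
DP table:
           e    d    a
      0    1    2    3
  c   1    1    2    3
  f   2    2    2    3
  e   3    2    3    3
  b   4    3    3    4
  b   5    4    4    4
Edit distance = dp[5][3] = 4

4


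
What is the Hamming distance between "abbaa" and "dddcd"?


Comparing "abbaa" and "dddcd" position by position:
  Position 0: 'a' vs 'd' => differ
  Position 1: 'b' vs 'd' => differ
  Position 2: 'b' vs 'd' => differ
  Position 3: 'a' vs 'c' => differ
  Position 4: 'a' vs 'd' => differ
Total differences (Hamming distance): 5

5


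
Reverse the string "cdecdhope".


Input: cdecdhope
Reading characters right to left:
  Position 8: 'e'
  Position 7: 'p'
  Position 6: 'o'
  Position 5: 'h'
  Position 4: 'd'
  Position 3: 'c'
  Position 2: 'e'
  Position 1: 'd'
  Position 0: 'c'
Reversed: epohdcedc

epohdcedc


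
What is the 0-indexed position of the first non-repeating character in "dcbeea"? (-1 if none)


Input: dcbeea
Character frequencies:
  'a': 1
  'b': 1
  'c': 1
  'd': 1
  'e': 2
Scanning left to right for freq == 1:
  Position 0 ('d'): unique! => answer = 0

0


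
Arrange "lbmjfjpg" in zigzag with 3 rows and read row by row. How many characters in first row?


Zigzag "lbmjfjpg" into 3 rows:
Placing characters:
  'l' => row 0
  'b' => row 1
  'm' => row 2
  'j' => row 1
  'f' => row 0
  'j' => row 1
  'p' => row 2
  'g' => row 1
Rows:
  Row 0: "lf"
  Row 1: "bjjg"
  Row 2: "mp"
First row length: 2

2


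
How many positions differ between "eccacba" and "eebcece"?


Comparing "eccacba" and "eebcece" position by position:
  Position 0: 'e' vs 'e' => same
  Position 1: 'c' vs 'e' => DIFFER
  Position 2: 'c' vs 'b' => DIFFER
  Position 3: 'a' vs 'c' => DIFFER
  Position 4: 'c' vs 'e' => DIFFER
  Position 5: 'b' vs 'c' => DIFFER
  Position 6: 'a' vs 'e' => DIFFER
Positions that differ: 6

6


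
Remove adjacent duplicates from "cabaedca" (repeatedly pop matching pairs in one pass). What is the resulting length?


Input: cabaedca
Stack-based adjacent duplicate removal:
  Read 'c': push. Stack: c
  Read 'a': push. Stack: ca
  Read 'b': push. Stack: cab
  Read 'a': push. Stack: caba
  Read 'e': push. Stack: cabae
  Read 'd': push. Stack: cabaed
  Read 'c': push. Stack: cabaedc
  Read 'a': push. Stack: cabaedca
Final stack: "cabaedca" (length 8)

8


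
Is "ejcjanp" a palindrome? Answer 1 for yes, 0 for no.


Input: ejcjanp
Reversed: pnajcje
  Compare pos 0 ('e') with pos 6 ('p'): MISMATCH
  Compare pos 1 ('j') with pos 5 ('n'): MISMATCH
  Compare pos 2 ('c') with pos 4 ('a'): MISMATCH
Result: not a palindrome

0


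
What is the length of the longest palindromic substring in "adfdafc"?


Input: "adfdafc"
Checking substrings for palindromes:
  [0:5] "adfda" (len 5) => palindrome
  [1:4] "dfd" (len 3) => palindrome
Longest palindromic substring: "adfda" with length 5

5


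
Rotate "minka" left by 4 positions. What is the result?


Input: "minka", rotate left by 4
First 4 characters: "mink"
Remaining characters: "a"
Concatenate remaining + first: "a" + "mink" = "amink"

amink


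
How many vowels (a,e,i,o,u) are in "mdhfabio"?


Input: mdhfabio
Checking each character:
  'm' at position 0: consonant
  'd' at position 1: consonant
  'h' at position 2: consonant
  'f' at position 3: consonant
  'a' at position 4: vowel (running total: 1)
  'b' at position 5: consonant
  'i' at position 6: vowel (running total: 2)
  'o' at position 7: vowel (running total: 3)
Total vowels: 3

3


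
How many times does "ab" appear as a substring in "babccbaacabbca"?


Searching for "ab" in "babccbaacabbca"
Scanning each position:
  Position 0: "ba" => no
  Position 1: "ab" => MATCH
  Position 2: "bc" => no
  Position 3: "cc" => no
  Position 4: "cb" => no
  Position 5: "ba" => no
  Position 6: "aa" => no
  Position 7: "ac" => no
  Position 8: "ca" => no
  Position 9: "ab" => MATCH
  Position 10: "bb" => no
  Position 11: "bc" => no
  Position 12: "ca" => no
Total occurrences: 2

2


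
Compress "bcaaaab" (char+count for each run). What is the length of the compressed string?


Input: bcaaaab
Runs:
  'b' x 1 => "b1"
  'c' x 1 => "c1"
  'a' x 4 => "a4"
  'b' x 1 => "b1"
Compressed: "b1c1a4b1"
Compressed length: 8

8


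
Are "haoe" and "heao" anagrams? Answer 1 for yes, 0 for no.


Strings: "haoe", "heao"
Sorted first:  aeho
Sorted second: aeho
Sorted forms match => anagrams

1


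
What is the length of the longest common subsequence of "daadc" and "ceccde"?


LCS of "daadc" and "ceccde"
DP table:
           c    e    c    c    d    e
      0    0    0    0    0    0    0
  d   0    0    0    0    0    1    1
  a   0    0    0    0    0    1    1
  a   0    0    0    0    0    1    1
  d   0    0    0    0    0    1    1
  c   0    1    1    1    1    1    1
LCS length = dp[5][6] = 1

1


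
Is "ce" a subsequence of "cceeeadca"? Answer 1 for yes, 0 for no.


Check if "ce" is a subsequence of "cceeeadca"
Greedy scan:
  Position 0 ('c'): matches sub[0] = 'c'
  Position 1 ('c'): no match needed
  Position 2 ('e'): matches sub[1] = 'e'
  Position 3 ('e'): no match needed
  Position 4 ('e'): no match needed
  Position 5 ('a'): no match needed
  Position 6 ('d'): no match needed
  Position 7 ('c'): no match needed
  Position 8 ('a'): no match needed
All 2 characters matched => is a subsequence

1


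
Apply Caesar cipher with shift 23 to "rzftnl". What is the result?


Caesar cipher: shift "rzftnl" by 23
  'r' (pos 17) + 23 = pos 14 = 'o'
  'z' (pos 25) + 23 = pos 22 = 'w'
  'f' (pos 5) + 23 = pos 2 = 'c'
  't' (pos 19) + 23 = pos 16 = 'q'
  'n' (pos 13) + 23 = pos 10 = 'k'
  'l' (pos 11) + 23 = pos 8 = 'i'
Result: owcqki

owcqki


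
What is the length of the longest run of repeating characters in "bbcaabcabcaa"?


Input: "bbcaabcabcaa"
Scanning for longest run:
  Position 1 ('b'): continues run of 'b', length=2
  Position 2 ('c'): new char, reset run to 1
  Position 3 ('a'): new char, reset run to 1
  Position 4 ('a'): continues run of 'a', length=2
  Position 5 ('b'): new char, reset run to 1
  Position 6 ('c'): new char, reset run to 1
  Position 7 ('a'): new char, reset run to 1
  Position 8 ('b'): new char, reset run to 1
  Position 9 ('c'): new char, reset run to 1
  Position 10 ('a'): new char, reset run to 1
  Position 11 ('a'): continues run of 'a', length=2
Longest run: 'b' with length 2

2


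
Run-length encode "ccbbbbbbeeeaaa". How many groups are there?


Input: ccbbbbbbeeeaaa
Scanning for consecutive runs:
  Group 1: 'c' x 2 (positions 0-1)
  Group 2: 'b' x 6 (positions 2-7)
  Group 3: 'e' x 3 (positions 8-10)
  Group 4: 'a' x 3 (positions 11-13)
Total groups: 4

4


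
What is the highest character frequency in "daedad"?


Input: daedad
Character counts:
  'a': 2
  'd': 3
  'e': 1
Maximum frequency: 3

3


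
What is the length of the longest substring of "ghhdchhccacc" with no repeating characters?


Input: "ghhdchhccacc"
Sliding window (track last position of each char):
  Position 0 ('g'): window [0,0] length 1 -- new best
  Position 1 ('h'): window [0,1] length 2 -- new best
  Position 2 ('h'): repeat (last at 1), move window start to 2
  Position 2 ('h'): window [2,2] length 1
  Position 3 ('d'): window [2,3] length 2
  Position 4 ('c'): window [2,4] length 3 -- new best
  Position 5 ('h'): repeat (last at 2), move window start to 3
  Position 5 ('h'): window [3,5] length 3
  Position 6 ('h'): repeat (last at 5), move window start to 6
  Position 6 ('h'): window [6,6] length 1
  Position 7 ('c'): window [6,7] length 2
  Position 8 ('c'): repeat (last at 7), move window start to 8
  Position 8 ('c'): window [8,8] length 1
  Position 9 ('a'): window [8,9] length 2
  Position 10 ('c'): repeat (last at 8), move window start to 9
  Position 10 ('c'): window [9,10] length 2
  Position 11 ('c'): repeat (last at 10), move window start to 11
  Position 11 ('c'): window [11,11] length 1
Longest substring with no repeats: "hdc" with length 3

3


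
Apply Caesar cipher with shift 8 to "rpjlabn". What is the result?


Caesar cipher: shift "rpjlabn" by 8
  'r' (pos 17) + 8 = pos 25 = 'z'
  'p' (pos 15) + 8 = pos 23 = 'x'
  'j' (pos 9) + 8 = pos 17 = 'r'
  'l' (pos 11) + 8 = pos 19 = 't'
  'a' (pos 0) + 8 = pos 8 = 'i'
  'b' (pos 1) + 8 = pos 9 = 'j'
  'n' (pos 13) + 8 = pos 21 = 'v'
Result: zxrtijv

zxrtijv


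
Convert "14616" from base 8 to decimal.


Input: "14616" in base 8
Positional expansion:
  Digit '1' (value 1) x 8^4 = 4096
  Digit '4' (value 4) x 8^3 = 2048
  Digit '6' (value 6) x 8^2 = 384
  Digit '1' (value 1) x 8^1 = 8
  Digit '6' (value 6) x 8^0 = 6
Sum = 6542

6542


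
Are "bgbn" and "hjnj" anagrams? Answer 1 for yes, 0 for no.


Strings: "bgbn", "hjnj"
Sorted first:  bbgn
Sorted second: hjjn
Differ at position 0: 'b' vs 'h' => not anagrams

0


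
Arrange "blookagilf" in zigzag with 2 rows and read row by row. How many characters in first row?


Zigzag "blookagilf" into 2 rows:
Placing characters:
  'b' => row 0
  'l' => row 1
  'o' => row 0
  'o' => row 1
  'k' => row 0
  'a' => row 1
  'g' => row 0
  'i' => row 1
  'l' => row 0
  'f' => row 1
Rows:
  Row 0: "bokgl"
  Row 1: "loaif"
First row length: 5

5


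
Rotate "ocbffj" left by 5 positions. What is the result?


Input: "ocbffj", rotate left by 5
First 5 characters: "ocbff"
Remaining characters: "j"
Concatenate remaining + first: "j" + "ocbff" = "jocbff"

jocbff


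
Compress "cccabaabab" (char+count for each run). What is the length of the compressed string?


Input: cccabaabab
Runs:
  'c' x 3 => "c3"
  'a' x 1 => "a1"
  'b' x 1 => "b1"
  'a' x 2 => "a2"
  'b' x 1 => "b1"
  'a' x 1 => "a1"
  'b' x 1 => "b1"
Compressed: "c3a1b1a2b1a1b1"
Compressed length: 14

14


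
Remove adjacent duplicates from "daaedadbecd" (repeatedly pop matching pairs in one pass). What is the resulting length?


Input: daaedadbecd
Stack-based adjacent duplicate removal:
  Read 'd': push. Stack: d
  Read 'a': push. Stack: da
  Read 'a': matches stack top 'a' => pop. Stack: d
  Read 'e': push. Stack: de
  Read 'd': push. Stack: ded
  Read 'a': push. Stack: deda
  Read 'd': push. Stack: dedad
  Read 'b': push. Stack: dedadb
  Read 'e': push. Stack: dedadbe
  Read 'c': push. Stack: dedadbec
  Read 'd': push. Stack: dedadbecd
Final stack: "dedadbecd" (length 9)

9


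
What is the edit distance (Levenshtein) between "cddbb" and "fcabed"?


Computing edit distance: "cddbb" -> "fcabed"
DP table:
           f    c    a    b    e    d
      0    1    2    3    4    5    6
  c   1    1    1    2    3    4    5
  d   2    2    2    2    3    4    4
  d   3    3    3    3    3    4    4
  b   4    4    4    4    3    4    5
  b   5    5    5    5    4    4    5
Edit distance = dp[5][6] = 5

5


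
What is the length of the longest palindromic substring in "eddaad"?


Input: "eddaad"
Checking substrings for palindromes:
  [2:6] "daad" (len 4) => palindrome
  [1:3] "dd" (len 2) => palindrome
  [3:5] "aa" (len 2) => palindrome
Longest palindromic substring: "daad" with length 4

4


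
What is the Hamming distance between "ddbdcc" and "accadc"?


Comparing "ddbdcc" and "accadc" position by position:
  Position 0: 'd' vs 'a' => differ
  Position 1: 'd' vs 'c' => differ
  Position 2: 'b' vs 'c' => differ
  Position 3: 'd' vs 'a' => differ
  Position 4: 'c' vs 'd' => differ
  Position 5: 'c' vs 'c' => same
Total differences (Hamming distance): 5

5


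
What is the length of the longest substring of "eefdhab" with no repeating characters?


Input: "eefdhab"
Sliding window (track last position of each char):
  Position 0 ('e'): window [0,0] length 1 -- new best
  Position 1 ('e'): repeat (last at 0), move window start to 1
  Position 1 ('e'): window [1,1] length 1
  Position 2 ('f'): window [1,2] length 2 -- new best
  Position 3 ('d'): window [1,3] length 3 -- new best
  Position 4 ('h'): window [1,4] length 4 -- new best
  Position 5 ('a'): window [1,5] length 5 -- new best
  Position 6 ('b'): window [1,6] length 6 -- new best
Longest substring with no repeats: "efdhab" with length 6

6


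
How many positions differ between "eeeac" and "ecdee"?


Comparing "eeeac" and "ecdee" position by position:
  Position 0: 'e' vs 'e' => same
  Position 1: 'e' vs 'c' => DIFFER
  Position 2: 'e' vs 'd' => DIFFER
  Position 3: 'a' vs 'e' => DIFFER
  Position 4: 'c' vs 'e' => DIFFER
Positions that differ: 4

4


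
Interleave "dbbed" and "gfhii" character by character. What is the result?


Interleaving "dbbed" and "gfhii":
  Position 0: 'd' from first, 'g' from second => "dg"
  Position 1: 'b' from first, 'f' from second => "bf"
  Position 2: 'b' from first, 'h' from second => "bh"
  Position 3: 'e' from first, 'i' from second => "ei"
  Position 4: 'd' from first, 'i' from second => "di"
Result: dgbfbheidi

dgbfbheidi


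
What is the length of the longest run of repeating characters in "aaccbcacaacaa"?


Input: "aaccbcacaacaa"
Scanning for longest run:
  Position 1 ('a'): continues run of 'a', length=2
  Position 2 ('c'): new char, reset run to 1
  Position 3 ('c'): continues run of 'c', length=2
  Position 4 ('b'): new char, reset run to 1
  Position 5 ('c'): new char, reset run to 1
  Position 6 ('a'): new char, reset run to 1
  Position 7 ('c'): new char, reset run to 1
  Position 8 ('a'): new char, reset run to 1
  Position 9 ('a'): continues run of 'a', length=2
  Position 10 ('c'): new char, reset run to 1
  Position 11 ('a'): new char, reset run to 1
  Position 12 ('a'): continues run of 'a', length=2
Longest run: 'a' with length 2

2


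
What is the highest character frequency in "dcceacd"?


Input: dcceacd
Character counts:
  'a': 1
  'c': 3
  'd': 2
  'e': 1
Maximum frequency: 3

3


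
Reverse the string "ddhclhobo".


Input: ddhclhobo
Reading characters right to left:
  Position 8: 'o'
  Position 7: 'b'
  Position 6: 'o'
  Position 5: 'h'
  Position 4: 'l'
  Position 3: 'c'
  Position 2: 'h'
  Position 1: 'd'
  Position 0: 'd'
Reversed: obohlchdd

obohlchdd


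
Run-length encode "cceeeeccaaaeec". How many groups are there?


Input: cceeeeccaaaeec
Scanning for consecutive runs:
  Group 1: 'c' x 2 (positions 0-1)
  Group 2: 'e' x 4 (positions 2-5)
  Group 3: 'c' x 2 (positions 6-7)
  Group 4: 'a' x 3 (positions 8-10)
  Group 5: 'e' x 2 (positions 11-12)
  Group 6: 'c' x 1 (positions 13-13)
Total groups: 6

6


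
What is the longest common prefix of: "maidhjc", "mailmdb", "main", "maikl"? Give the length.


Words: maidhjc, mailmdb, main, maikl
  Position 0: all 'm' => match
  Position 1: all 'a' => match
  Position 2: all 'i' => match
  Position 3: ('d', 'l', 'n', 'k') => mismatch, stop
LCP = "mai" (length 3)

3


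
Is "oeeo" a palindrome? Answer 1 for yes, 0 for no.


Input: oeeo
Reversed: oeeo
  Compare pos 0 ('o') with pos 3 ('o'): match
  Compare pos 1 ('e') with pos 2 ('e'): match
Result: palindrome

1


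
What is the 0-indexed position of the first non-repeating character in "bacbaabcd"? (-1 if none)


Input: bacbaabcd
Character frequencies:
  'a': 3
  'b': 3
  'c': 2
  'd': 1
Scanning left to right for freq == 1:
  Position 0 ('b'): freq=3, skip
  Position 1 ('a'): freq=3, skip
  Position 2 ('c'): freq=2, skip
  Position 3 ('b'): freq=3, skip
  Position 4 ('a'): freq=3, skip
  Position 5 ('a'): freq=3, skip
  Position 6 ('b'): freq=3, skip
  Position 7 ('c'): freq=2, skip
  Position 8 ('d'): unique! => answer = 8

8


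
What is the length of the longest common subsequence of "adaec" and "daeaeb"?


LCS of "adaec" and "daeaeb"
DP table:
           d    a    e    a    e    b
      0    0    0    0    0    0    0
  a   0    0    1    1    1    1    1
  d   0    1    1    1    1    1    1
  a   0    1    2    2    2    2    2
  e   0    1    2    3    3    3    3
  c   0    1    2    3    3    3    3
LCS length = dp[5][6] = 3

3


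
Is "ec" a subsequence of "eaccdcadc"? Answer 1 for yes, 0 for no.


Check if "ec" is a subsequence of "eaccdcadc"
Greedy scan:
  Position 0 ('e'): matches sub[0] = 'e'
  Position 1 ('a'): no match needed
  Position 2 ('c'): matches sub[1] = 'c'
  Position 3 ('c'): no match needed
  Position 4 ('d'): no match needed
  Position 5 ('c'): no match needed
  Position 6 ('a'): no match needed
  Position 7 ('d'): no match needed
  Position 8 ('c'): no match needed
All 2 characters matched => is a subsequence

1


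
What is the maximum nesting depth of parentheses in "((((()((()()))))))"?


Input: "((((()((()()))))))"
Tracking depth:
  Position 0 '(': depth becomes 1
  Position 1 '(': depth becomes 2
  Position 2 '(': depth becomes 3
  Position 3 '(': depth becomes 4
  Position 4 '(': depth becomes 5
  Position 5 ')': depth becomes 4
  Position 6 '(': depth becomes 5
  Position 7 '(': depth becomes 6
  Position 8 '(': depth becomes 7
  Position 9 ')': depth becomes 6
  Position 10 '(': depth becomes 7
  Position 11 ')': depth becomes 6
  Position 12 ')': depth becomes 5
  Position 13 ')': depth becomes 4
  Position 14 ')': depth becomes 3
  Position 15 ')': depth becomes 2
  Position 16 ')': depth becomes 1
  Position 17 ')': depth becomes 0
Maximum depth reached: 7

7


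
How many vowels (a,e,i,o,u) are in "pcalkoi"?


Input: pcalkoi
Checking each character:
  'p' at position 0: consonant
  'c' at position 1: consonant
  'a' at position 2: vowel (running total: 1)
  'l' at position 3: consonant
  'k' at position 4: consonant
  'o' at position 5: vowel (running total: 2)
  'i' at position 6: vowel (running total: 3)
Total vowels: 3

3


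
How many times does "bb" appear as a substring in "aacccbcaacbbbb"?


Searching for "bb" in "aacccbcaacbbbb"
Scanning each position:
  Position 0: "aa" => no
  Position 1: "ac" => no
  Position 2: "cc" => no
  Position 3: "cc" => no
  Position 4: "cb" => no
  Position 5: "bc" => no
  Position 6: "ca" => no
  Position 7: "aa" => no
  Position 8: "ac" => no
  Position 9: "cb" => no
  Position 10: "bb" => MATCH
  Position 11: "bb" => MATCH
  Position 12: "bb" => MATCH
Total occurrences: 3

3


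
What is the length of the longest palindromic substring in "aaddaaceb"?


Input: "aaddaaceb"
Checking substrings for palindromes:
  [0:6] "aaddaa" (len 6) => palindrome
  [1:5] "adda" (len 4) => palindrome
  [0:2] "aa" (len 2) => palindrome
  [2:4] "dd" (len 2) => palindrome
  [4:6] "aa" (len 2) => palindrome
Longest palindromic substring: "aaddaa" with length 6

6


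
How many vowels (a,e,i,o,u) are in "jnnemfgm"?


Input: jnnemfgm
Checking each character:
  'j' at position 0: consonant
  'n' at position 1: consonant
  'n' at position 2: consonant
  'e' at position 3: vowel (running total: 1)
  'm' at position 4: consonant
  'f' at position 5: consonant
  'g' at position 6: consonant
  'm' at position 7: consonant
Total vowels: 1

1


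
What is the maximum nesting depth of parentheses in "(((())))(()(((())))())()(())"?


Input: "(((())))(()(((())))())()(())"
Tracking depth:
  Position 0 '(': depth becomes 1
  Position 1 '(': depth becomes 2
  Position 2 '(': depth becomes 3
  Position 3 '(': depth becomes 4
  Position 4 ')': depth becomes 3
  Position 5 ')': depth becomes 2
  Position 6 ')': depth becomes 1
  Position 7 ')': depth becomes 0
  Position 8 '(': depth becomes 1
  Position 9 '(': depth becomes 2
  Position 10 ')': depth becomes 1
  Position 11 '(': depth becomes 2
  Position 12 '(': depth becomes 3
  Position 13 '(': depth becomes 4
  Position 14 '(': depth becomes 5
  Position 15 ')': depth becomes 4
  Position 16 ')': depth becomes 3
  Position 17 ')': depth becomes 2
  Position 18 ')': depth becomes 1
  Position 19 '(': depth becomes 2
  Position 20 ')': depth becomes 1
  Position 21 ')': depth becomes 0
  Position 22 '(': depth becomes 1
  Position 23 ')': depth becomes 0
  Position 24 '(': depth becomes 1
  Position 25 '(': depth becomes 2
  Position 26 ')': depth becomes 1
  Position 27 ')': depth becomes 0
Maximum depth reached: 5

5


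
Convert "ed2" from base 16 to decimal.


Input: "ed2" in base 16
Positional expansion:
  Digit 'e' (value 14) x 16^2 = 3584
  Digit 'd' (value 13) x 16^1 = 208
  Digit '2' (value 2) x 16^0 = 2
Sum = 3794

3794


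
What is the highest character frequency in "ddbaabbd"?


Input: ddbaabbd
Character counts:
  'a': 2
  'b': 3
  'd': 3
Maximum frequency: 3

3


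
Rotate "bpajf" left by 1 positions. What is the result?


Input: "bpajf", rotate left by 1
First 1 characters: "b"
Remaining characters: "pajf"
Concatenate remaining + first: "pajf" + "b" = "pajfb"

pajfb


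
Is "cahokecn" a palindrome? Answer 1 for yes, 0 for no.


Input: cahokecn
Reversed: ncekohac
  Compare pos 0 ('c') with pos 7 ('n'): MISMATCH
  Compare pos 1 ('a') with pos 6 ('c'): MISMATCH
  Compare pos 2 ('h') with pos 5 ('e'): MISMATCH
  Compare pos 3 ('o') with pos 4 ('k'): MISMATCH
Result: not a palindrome

0


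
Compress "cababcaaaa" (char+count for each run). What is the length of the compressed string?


Input: cababcaaaa
Runs:
  'c' x 1 => "c1"
  'a' x 1 => "a1"
  'b' x 1 => "b1"
  'a' x 1 => "a1"
  'b' x 1 => "b1"
  'c' x 1 => "c1"
  'a' x 4 => "a4"
Compressed: "c1a1b1a1b1c1a4"
Compressed length: 14

14


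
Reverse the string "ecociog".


Input: ecociog
Reading characters right to left:
  Position 6: 'g'
  Position 5: 'o'
  Position 4: 'i'
  Position 3: 'c'
  Position 2: 'o'
  Position 1: 'c'
  Position 0: 'e'
Reversed: goicoce

goicoce


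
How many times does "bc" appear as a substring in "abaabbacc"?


Searching for "bc" in "abaabbacc"
Scanning each position:
  Position 0: "ab" => no
  Position 1: "ba" => no
  Position 2: "aa" => no
  Position 3: "ab" => no
  Position 4: "bb" => no
  Position 5: "ba" => no
  Position 6: "ac" => no
  Position 7: "cc" => no
Total occurrences: 0

0


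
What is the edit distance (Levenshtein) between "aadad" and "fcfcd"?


Computing edit distance: "aadad" -> "fcfcd"
DP table:
           f    c    f    c    d
      0    1    2    3    4    5
  a   1    1    2    3    4    5
  a   2    2    2    3    4    5
  d   3    3    3    3    4    4
  a   4    4    4    4    4    5
  d   5    5    5    5    5    4
Edit distance = dp[5][5] = 4

4


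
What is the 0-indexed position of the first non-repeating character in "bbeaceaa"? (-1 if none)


Input: bbeaceaa
Character frequencies:
  'a': 3
  'b': 2
  'c': 1
  'e': 2
Scanning left to right for freq == 1:
  Position 0 ('b'): freq=2, skip
  Position 1 ('b'): freq=2, skip
  Position 2 ('e'): freq=2, skip
  Position 3 ('a'): freq=3, skip
  Position 4 ('c'): unique! => answer = 4

4


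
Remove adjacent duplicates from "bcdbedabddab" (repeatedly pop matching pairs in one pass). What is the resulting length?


Input: bcdbedabddab
Stack-based adjacent duplicate removal:
  Read 'b': push. Stack: b
  Read 'c': push. Stack: bc
  Read 'd': push. Stack: bcd
  Read 'b': push. Stack: bcdb
  Read 'e': push. Stack: bcdbe
  Read 'd': push. Stack: bcdbed
  Read 'a': push. Stack: bcdbeda
  Read 'b': push. Stack: bcdbedab
  Read 'd': push. Stack: bcdbedabd
  Read 'd': matches stack top 'd' => pop. Stack: bcdbedab
  Read 'a': push. Stack: bcdbedaba
  Read 'b': push. Stack: bcdbedabab
Final stack: "bcdbedabab" (length 10)

10


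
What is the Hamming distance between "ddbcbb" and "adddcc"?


Comparing "ddbcbb" and "adddcc" position by position:
  Position 0: 'd' vs 'a' => differ
  Position 1: 'd' vs 'd' => same
  Position 2: 'b' vs 'd' => differ
  Position 3: 'c' vs 'd' => differ
  Position 4: 'b' vs 'c' => differ
  Position 5: 'b' vs 'c' => differ
Total differences (Hamming distance): 5

5


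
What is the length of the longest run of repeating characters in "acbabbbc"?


Input: "acbabbbc"
Scanning for longest run:
  Position 1 ('c'): new char, reset run to 1
  Position 2 ('b'): new char, reset run to 1
  Position 3 ('a'): new char, reset run to 1
  Position 4 ('b'): new char, reset run to 1
  Position 5 ('b'): continues run of 'b', length=2
  Position 6 ('b'): continues run of 'b', length=3
  Position 7 ('c'): new char, reset run to 1
Longest run: 'b' with length 3

3


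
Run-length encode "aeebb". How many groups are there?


Input: aeebb
Scanning for consecutive runs:
  Group 1: 'a' x 1 (positions 0-0)
  Group 2: 'e' x 2 (positions 1-2)
  Group 3: 'b' x 2 (positions 3-4)
Total groups: 3

3


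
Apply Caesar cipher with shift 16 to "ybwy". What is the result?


Caesar cipher: shift "ybwy" by 16
  'y' (pos 24) + 16 = pos 14 = 'o'
  'b' (pos 1) + 16 = pos 17 = 'r'
  'w' (pos 22) + 16 = pos 12 = 'm'
  'y' (pos 24) + 16 = pos 14 = 'o'
Result: ormo

ormo


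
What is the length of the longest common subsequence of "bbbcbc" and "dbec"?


LCS of "bbbcbc" and "dbec"
DP table:
           d    b    e    c
      0    0    0    0    0
  b   0    0    1    1    1
  b   0    0    1    1    1
  b   0    0    1    1    1
  c   0    0    1    1    2
  b   0    0    1    1    2
  c   0    0    1    1    2
LCS length = dp[6][4] = 2

2


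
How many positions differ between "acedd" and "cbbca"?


Comparing "acedd" and "cbbca" position by position:
  Position 0: 'a' vs 'c' => DIFFER
  Position 1: 'c' vs 'b' => DIFFER
  Position 2: 'e' vs 'b' => DIFFER
  Position 3: 'd' vs 'c' => DIFFER
  Position 4: 'd' vs 'a' => DIFFER
Positions that differ: 5

5


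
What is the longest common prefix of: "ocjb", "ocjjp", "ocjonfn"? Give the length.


Words: ocjb, ocjjp, ocjonfn
  Position 0: all 'o' => match
  Position 1: all 'c' => match
  Position 2: all 'j' => match
  Position 3: ('b', 'j', 'o') => mismatch, stop
LCP = "ocj" (length 3)

3


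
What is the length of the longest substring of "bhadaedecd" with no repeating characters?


Input: "bhadaedecd"
Sliding window (track last position of each char):
  Position 0 ('b'): window [0,0] length 1 -- new best
  Position 1 ('h'): window [0,1] length 2 -- new best
  Position 2 ('a'): window [0,2] length 3 -- new best
  Position 3 ('d'): window [0,3] length 4 -- new best
  Position 4 ('a'): repeat (last at 2), move window start to 3
  Position 4 ('a'): window [3,4] length 2
  Position 5 ('e'): window [3,5] length 3
  Position 6 ('d'): repeat (last at 3), move window start to 4
  Position 6 ('d'): window [4,6] length 3
  Position 7 ('e'): repeat (last at 5), move window start to 6
  Position 7 ('e'): window [6,7] length 2
  Position 8 ('c'): window [6,8] length 3
  Position 9 ('d'): repeat (last at 6), move window start to 7
  Position 9 ('d'): window [7,9] length 3
Longest substring with no repeats: "bhad" with length 4

4


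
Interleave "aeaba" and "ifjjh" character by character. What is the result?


Interleaving "aeaba" and "ifjjh":
  Position 0: 'a' from first, 'i' from second => "ai"
  Position 1: 'e' from first, 'f' from second => "ef"
  Position 2: 'a' from first, 'j' from second => "aj"
  Position 3: 'b' from first, 'j' from second => "bj"
  Position 4: 'a' from first, 'h' from second => "ah"
Result: aiefajbjah

aiefajbjah


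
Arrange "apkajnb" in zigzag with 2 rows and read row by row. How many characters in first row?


Zigzag "apkajnb" into 2 rows:
Placing characters:
  'a' => row 0
  'p' => row 1
  'k' => row 0
  'a' => row 1
  'j' => row 0
  'n' => row 1
  'b' => row 0
Rows:
  Row 0: "akjb"
  Row 1: "pan"
First row length: 4

4


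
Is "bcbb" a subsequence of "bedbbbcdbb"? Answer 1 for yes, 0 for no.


Check if "bcbb" is a subsequence of "bedbbbcdbb"
Greedy scan:
  Position 0 ('b'): matches sub[0] = 'b'
  Position 1 ('e'): no match needed
  Position 2 ('d'): no match needed
  Position 3 ('b'): no match needed
  Position 4 ('b'): no match needed
  Position 5 ('b'): no match needed
  Position 6 ('c'): matches sub[1] = 'c'
  Position 7 ('d'): no match needed
  Position 8 ('b'): matches sub[2] = 'b'
  Position 9 ('b'): matches sub[3] = 'b'
All 4 characters matched => is a subsequence

1


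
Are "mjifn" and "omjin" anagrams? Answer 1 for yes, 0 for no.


Strings: "mjifn", "omjin"
Sorted first:  fijmn
Sorted second: ijmno
Differ at position 0: 'f' vs 'i' => not anagrams

0


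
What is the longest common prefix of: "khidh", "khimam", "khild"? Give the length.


Words: khidh, khimam, khild
  Position 0: all 'k' => match
  Position 1: all 'h' => match
  Position 2: all 'i' => match
  Position 3: ('d', 'm', 'l') => mismatch, stop
LCP = "khi" (length 3)

3


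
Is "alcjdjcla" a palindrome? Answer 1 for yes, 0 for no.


Input: alcjdjcla
Reversed: alcjdjcla
  Compare pos 0 ('a') with pos 8 ('a'): match
  Compare pos 1 ('l') with pos 7 ('l'): match
  Compare pos 2 ('c') with pos 6 ('c'): match
  Compare pos 3 ('j') with pos 5 ('j'): match
Result: palindrome

1


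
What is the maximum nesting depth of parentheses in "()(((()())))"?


Input: "()(((()())))"
Tracking depth:
  Position 0 '(': depth becomes 1
  Position 1 ')': depth becomes 0
  Position 2 '(': depth becomes 1
  Position 3 '(': depth becomes 2
  Position 4 '(': depth becomes 3
  Position 5 '(': depth becomes 4
  Position 6 ')': depth becomes 3
  Position 7 '(': depth becomes 4
  Position 8 ')': depth becomes 3
  Position 9 ')': depth becomes 2
  Position 10 ')': depth becomes 1
  Position 11 ')': depth becomes 0
Maximum depth reached: 4

4


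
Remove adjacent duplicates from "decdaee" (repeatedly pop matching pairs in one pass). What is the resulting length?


Input: decdaee
Stack-based adjacent duplicate removal:
  Read 'd': push. Stack: d
  Read 'e': push. Stack: de
  Read 'c': push. Stack: dec
  Read 'd': push. Stack: decd
  Read 'a': push. Stack: decda
  Read 'e': push. Stack: decdae
  Read 'e': matches stack top 'e' => pop. Stack: decda
Final stack: "decda" (length 5)

5


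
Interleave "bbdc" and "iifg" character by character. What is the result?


Interleaving "bbdc" and "iifg":
  Position 0: 'b' from first, 'i' from second => "bi"
  Position 1: 'b' from first, 'i' from second => "bi"
  Position 2: 'd' from first, 'f' from second => "df"
  Position 3: 'c' from first, 'g' from second => "cg"
Result: bibidfcg

bibidfcg


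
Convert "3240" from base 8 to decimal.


Input: "3240" in base 8
Positional expansion:
  Digit '3' (value 3) x 8^3 = 1536
  Digit '2' (value 2) x 8^2 = 128
  Digit '4' (value 4) x 8^1 = 32
  Digit '0' (value 0) x 8^0 = 0
Sum = 1696

1696


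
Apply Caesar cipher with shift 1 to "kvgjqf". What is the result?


Caesar cipher: shift "kvgjqf" by 1
  'k' (pos 10) + 1 = pos 11 = 'l'
  'v' (pos 21) + 1 = pos 22 = 'w'
  'g' (pos 6) + 1 = pos 7 = 'h'
  'j' (pos 9) + 1 = pos 10 = 'k'
  'q' (pos 16) + 1 = pos 17 = 'r'
  'f' (pos 5) + 1 = pos 6 = 'g'
Result: lwhkrg

lwhkrg


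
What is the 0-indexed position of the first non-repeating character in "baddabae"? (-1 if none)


Input: baddabae
Character frequencies:
  'a': 3
  'b': 2
  'd': 2
  'e': 1
Scanning left to right for freq == 1:
  Position 0 ('b'): freq=2, skip
  Position 1 ('a'): freq=3, skip
  Position 2 ('d'): freq=2, skip
  Position 3 ('d'): freq=2, skip
  Position 4 ('a'): freq=3, skip
  Position 5 ('b'): freq=2, skip
  Position 6 ('a'): freq=3, skip
  Position 7 ('e'): unique! => answer = 7

7


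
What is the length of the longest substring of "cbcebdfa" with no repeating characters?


Input: "cbcebdfa"
Sliding window (track last position of each char):
  Position 0 ('c'): window [0,0] length 1 -- new best
  Position 1 ('b'): window [0,1] length 2 -- new best
  Position 2 ('c'): repeat (last at 0), move window start to 1
  Position 2 ('c'): window [1,2] length 2
  Position 3 ('e'): window [1,3] length 3 -- new best
  Position 4 ('b'): repeat (last at 1), move window start to 2
  Position 4 ('b'): window [2,4] length 3
  Position 5 ('d'): window [2,5] length 4 -- new best
  Position 6 ('f'): window [2,6] length 5 -- new best
  Position 7 ('a'): window [2,7] length 6 -- new best
Longest substring with no repeats: "cebdfa" with length 6

6


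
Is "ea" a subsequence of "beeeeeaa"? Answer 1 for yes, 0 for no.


Check if "ea" is a subsequence of "beeeeeaa"
Greedy scan:
  Position 0 ('b'): no match needed
  Position 1 ('e'): matches sub[0] = 'e'
  Position 2 ('e'): no match needed
  Position 3 ('e'): no match needed
  Position 4 ('e'): no match needed
  Position 5 ('e'): no match needed
  Position 6 ('a'): matches sub[1] = 'a'
  Position 7 ('a'): no match needed
All 2 characters matched => is a subsequence

1


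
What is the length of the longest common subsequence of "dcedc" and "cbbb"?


LCS of "dcedc" and "cbbb"
DP table:
           c    b    b    b
      0    0    0    0    0
  d   0    0    0    0    0
  c   0    1    1    1    1
  e   0    1    1    1    1
  d   0    1    1    1    1
  c   0    1    1    1    1
LCS length = dp[5][4] = 1

1


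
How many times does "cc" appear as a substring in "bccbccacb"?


Searching for "cc" in "bccbccacb"
Scanning each position:
  Position 0: "bc" => no
  Position 1: "cc" => MATCH
  Position 2: "cb" => no
  Position 3: "bc" => no
  Position 4: "cc" => MATCH
  Position 5: "ca" => no
  Position 6: "ac" => no
  Position 7: "cb" => no
Total occurrences: 2

2


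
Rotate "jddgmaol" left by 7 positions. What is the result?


Input: "jddgmaol", rotate left by 7
First 7 characters: "jddgmao"
Remaining characters: "l"
Concatenate remaining + first: "l" + "jddgmao" = "ljddgmao"

ljddgmao


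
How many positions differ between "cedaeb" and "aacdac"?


Comparing "cedaeb" and "aacdac" position by position:
  Position 0: 'c' vs 'a' => DIFFER
  Position 1: 'e' vs 'a' => DIFFER
  Position 2: 'd' vs 'c' => DIFFER
  Position 3: 'a' vs 'd' => DIFFER
  Position 4: 'e' vs 'a' => DIFFER
  Position 5: 'b' vs 'c' => DIFFER
Positions that differ: 6

6


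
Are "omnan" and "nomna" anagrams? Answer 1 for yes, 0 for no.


Strings: "omnan", "nomna"
Sorted first:  amnno
Sorted second: amnno
Sorted forms match => anagrams

1


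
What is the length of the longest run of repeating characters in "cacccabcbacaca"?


Input: "cacccabcbacaca"
Scanning for longest run:
  Position 1 ('a'): new char, reset run to 1
  Position 2 ('c'): new char, reset run to 1
  Position 3 ('c'): continues run of 'c', length=2
  Position 4 ('c'): continues run of 'c', length=3
  Position 5 ('a'): new char, reset run to 1
  Position 6 ('b'): new char, reset run to 1
  Position 7 ('c'): new char, reset run to 1
  Position 8 ('b'): new char, reset run to 1
  Position 9 ('a'): new char, reset run to 1
  Position 10 ('c'): new char, reset run to 1
  Position 11 ('a'): new char, reset run to 1
  Position 12 ('c'): new char, reset run to 1
  Position 13 ('a'): new char, reset run to 1
Longest run: 'c' with length 3

3


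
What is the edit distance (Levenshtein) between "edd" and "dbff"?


Computing edit distance: "edd" -> "dbff"
DP table:
           d    b    f    f
      0    1    2    3    4
  e   1    1    2    3    4
  d   2    1    2    3    4
  d   3    2    2    3    4
Edit distance = dp[3][4] = 4

4


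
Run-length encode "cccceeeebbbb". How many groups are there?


Input: cccceeeebbbb
Scanning for consecutive runs:
  Group 1: 'c' x 4 (positions 0-3)
  Group 2: 'e' x 4 (positions 4-7)
  Group 3: 'b' x 4 (positions 8-11)
Total groups: 3

3


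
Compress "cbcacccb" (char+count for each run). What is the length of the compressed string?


Input: cbcacccb
Runs:
  'c' x 1 => "c1"
  'b' x 1 => "b1"
  'c' x 1 => "c1"
  'a' x 1 => "a1"
  'c' x 3 => "c3"
  'b' x 1 => "b1"
Compressed: "c1b1c1a1c3b1"
Compressed length: 12

12


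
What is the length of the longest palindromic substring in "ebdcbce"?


Input: "ebdcbce"
Checking substrings for palindromes:
  [3:6] "cbc" (len 3) => palindrome
Longest palindromic substring: "cbc" with length 3

3


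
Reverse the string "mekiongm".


Input: mekiongm
Reading characters right to left:
  Position 7: 'm'
  Position 6: 'g'
  Position 5: 'n'
  Position 4: 'o'
  Position 3: 'i'
  Position 2: 'k'
  Position 1: 'e'
  Position 0: 'm'
Reversed: mgnoikem

mgnoikem


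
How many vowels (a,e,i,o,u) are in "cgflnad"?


Input: cgflnad
Checking each character:
  'c' at position 0: consonant
  'g' at position 1: consonant
  'f' at position 2: consonant
  'l' at position 3: consonant
  'n' at position 4: consonant
  'a' at position 5: vowel (running total: 1)
  'd' at position 6: consonant
Total vowels: 1

1


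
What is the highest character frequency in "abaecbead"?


Input: abaecbead
Character counts:
  'a': 3
  'b': 2
  'c': 1
  'd': 1
  'e': 2
Maximum frequency: 3

3


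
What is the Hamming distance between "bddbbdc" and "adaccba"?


Comparing "bddbbdc" and "adaccba" position by position:
  Position 0: 'b' vs 'a' => differ
  Position 1: 'd' vs 'd' => same
  Position 2: 'd' vs 'a' => differ
  Position 3: 'b' vs 'c' => differ
  Position 4: 'b' vs 'c' => differ
  Position 5: 'd' vs 'b' => differ
  Position 6: 'c' vs 'a' => differ
Total differences (Hamming distance): 6

6


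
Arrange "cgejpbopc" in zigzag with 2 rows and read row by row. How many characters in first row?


Zigzag "cgejpbopc" into 2 rows:
Placing characters:
  'c' => row 0
  'g' => row 1
  'e' => row 0
  'j' => row 1
  'p' => row 0
  'b' => row 1
  'o' => row 0
  'p' => row 1
  'c' => row 0
Rows:
  Row 0: "cepoc"
  Row 1: "gjbp"
First row length: 5

5


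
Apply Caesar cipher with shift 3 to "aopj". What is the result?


Caesar cipher: shift "aopj" by 3
  'a' (pos 0) + 3 = pos 3 = 'd'
  'o' (pos 14) + 3 = pos 17 = 'r'
  'p' (pos 15) + 3 = pos 18 = 's'
  'j' (pos 9) + 3 = pos 12 = 'm'
Result: drsm

drsm


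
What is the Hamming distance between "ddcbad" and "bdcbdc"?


Comparing "ddcbad" and "bdcbdc" position by position:
  Position 0: 'd' vs 'b' => differ
  Position 1: 'd' vs 'd' => same
  Position 2: 'c' vs 'c' => same
  Position 3: 'b' vs 'b' => same
  Position 4: 'a' vs 'd' => differ
  Position 5: 'd' vs 'c' => differ
Total differences (Hamming distance): 3

3


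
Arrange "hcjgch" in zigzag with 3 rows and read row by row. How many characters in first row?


Zigzag "hcjgch" into 3 rows:
Placing characters:
  'h' => row 0
  'c' => row 1
  'j' => row 2
  'g' => row 1
  'c' => row 0
  'h' => row 1
Rows:
  Row 0: "hc"
  Row 1: "cgh"
  Row 2: "j"
First row length: 2

2


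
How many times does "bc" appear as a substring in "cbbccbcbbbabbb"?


Searching for "bc" in "cbbccbcbbbabbb"
Scanning each position:
  Position 0: "cb" => no
  Position 1: "bb" => no
  Position 2: "bc" => MATCH
  Position 3: "cc" => no
  Position 4: "cb" => no
  Position 5: "bc" => MATCH
  Position 6: "cb" => no
  Position 7: "bb" => no
  Position 8: "bb" => no
  Position 9: "ba" => no
  Position 10: "ab" => no
  Position 11: "bb" => no
  Position 12: "bb" => no
Total occurrences: 2

2


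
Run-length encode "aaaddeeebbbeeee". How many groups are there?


Input: aaaddeeebbbeeee
Scanning for consecutive runs:
  Group 1: 'a' x 3 (positions 0-2)
  Group 2: 'd' x 2 (positions 3-4)
  Group 3: 'e' x 3 (positions 5-7)
  Group 4: 'b' x 3 (positions 8-10)
  Group 5: 'e' x 4 (positions 11-14)
Total groups: 5

5


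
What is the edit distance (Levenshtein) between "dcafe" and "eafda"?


Computing edit distance: "dcafe" -> "eafda"
DP table:
           e    a    f    d    a
      0    1    2    3    4    5
  d   1    1    2    3    3    4
  c   2    2    2    3    4    4
  a   3    3    2    3    4    4
  f   4    4    3    2    3    4
  e   5    4    4    3    3    4
Edit distance = dp[5][5] = 4

4


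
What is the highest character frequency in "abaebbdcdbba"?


Input: abaebbdcdbba
Character counts:
  'a': 3
  'b': 5
  'c': 1
  'd': 2
  'e': 1
Maximum frequency: 5

5


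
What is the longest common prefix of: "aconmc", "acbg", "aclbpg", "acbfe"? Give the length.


Words: aconmc, acbg, aclbpg, acbfe
  Position 0: all 'a' => match
  Position 1: all 'c' => match
  Position 2: ('o', 'b', 'l', 'b') => mismatch, stop
LCP = "ac" (length 2)

2


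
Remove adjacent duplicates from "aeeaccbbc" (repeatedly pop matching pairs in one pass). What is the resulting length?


Input: aeeaccbbc
Stack-based adjacent duplicate removal:
  Read 'a': push. Stack: a
  Read 'e': push. Stack: ae
  Read 'e': matches stack top 'e' => pop. Stack: a
  Read 'a': matches stack top 'a' => pop. Stack: (empty)
  Read 'c': push. Stack: c
  Read 'c': matches stack top 'c' => pop. Stack: (empty)
  Read 'b': push. Stack: b
  Read 'b': matches stack top 'b' => pop. Stack: (empty)
  Read 'c': push. Stack: c
Final stack: "c" (length 1)

1
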